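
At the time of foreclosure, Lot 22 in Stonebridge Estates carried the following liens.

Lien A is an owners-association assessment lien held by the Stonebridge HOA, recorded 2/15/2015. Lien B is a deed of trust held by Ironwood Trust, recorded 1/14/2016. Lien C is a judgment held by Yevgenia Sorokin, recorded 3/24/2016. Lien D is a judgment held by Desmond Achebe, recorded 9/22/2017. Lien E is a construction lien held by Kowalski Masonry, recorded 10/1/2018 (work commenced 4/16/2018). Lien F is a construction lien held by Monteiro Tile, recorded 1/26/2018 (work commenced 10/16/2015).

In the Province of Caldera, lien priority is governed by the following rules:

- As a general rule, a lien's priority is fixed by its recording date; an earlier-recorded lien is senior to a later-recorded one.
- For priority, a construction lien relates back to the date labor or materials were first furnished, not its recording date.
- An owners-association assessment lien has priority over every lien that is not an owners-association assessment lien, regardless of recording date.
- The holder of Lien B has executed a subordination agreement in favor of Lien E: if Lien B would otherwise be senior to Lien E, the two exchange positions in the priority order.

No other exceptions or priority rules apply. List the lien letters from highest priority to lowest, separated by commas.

Adjusting effective dates: E relates back to 4/16/2018 (work commenced); F's effective date is 10/16/2015, when work began.
A, as an owners-association assessment lien, has superpriority and ranks first.
Among the remaining liens, by effective date: F (10/16/2015), B (1/14/2016), C (3/24/2016), D (9/22/2017), E (4/16/2018).
B is senior to E before the subordination, so the two trade places.

A, F, E, C, D, B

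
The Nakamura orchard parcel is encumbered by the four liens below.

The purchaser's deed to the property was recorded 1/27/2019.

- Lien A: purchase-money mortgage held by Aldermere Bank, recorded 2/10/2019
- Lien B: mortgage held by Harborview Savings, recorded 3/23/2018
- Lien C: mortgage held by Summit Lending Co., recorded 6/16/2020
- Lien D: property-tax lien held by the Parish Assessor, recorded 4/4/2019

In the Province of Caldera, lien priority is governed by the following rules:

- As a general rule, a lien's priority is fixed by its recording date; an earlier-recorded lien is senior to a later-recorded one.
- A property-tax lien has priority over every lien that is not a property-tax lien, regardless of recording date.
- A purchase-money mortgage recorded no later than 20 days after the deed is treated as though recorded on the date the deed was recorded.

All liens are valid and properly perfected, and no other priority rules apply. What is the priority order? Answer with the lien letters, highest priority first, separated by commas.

Effective dates: A relates back to the deed date 1/27/2019.
D is a property-tax lien and takes priority over every other lien.
Remaining liens by effective date: B (3/23/2018), A (1/27/2019), C (6/16/2020).

D, B, A, C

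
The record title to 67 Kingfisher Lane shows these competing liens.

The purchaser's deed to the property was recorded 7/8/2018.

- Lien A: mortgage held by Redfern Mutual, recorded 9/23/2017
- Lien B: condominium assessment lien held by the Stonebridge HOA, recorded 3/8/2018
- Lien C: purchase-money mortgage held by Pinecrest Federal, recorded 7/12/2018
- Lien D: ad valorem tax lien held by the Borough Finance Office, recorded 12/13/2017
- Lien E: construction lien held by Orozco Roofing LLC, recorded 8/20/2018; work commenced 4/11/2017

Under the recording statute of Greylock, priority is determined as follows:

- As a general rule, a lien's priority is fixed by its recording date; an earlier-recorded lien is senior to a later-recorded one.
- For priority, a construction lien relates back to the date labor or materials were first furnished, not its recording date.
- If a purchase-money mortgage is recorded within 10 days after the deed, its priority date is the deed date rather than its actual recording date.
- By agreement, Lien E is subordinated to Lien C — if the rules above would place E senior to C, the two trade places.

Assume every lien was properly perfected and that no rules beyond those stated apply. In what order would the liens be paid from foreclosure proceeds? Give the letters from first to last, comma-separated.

Adjusting effective dates: C was recorded within the 10-day window, so its effective date is the deed date 7/8/2018; E relates back to 4/11/2017 (work commenced).
Ordering by effective date: E (4/11/2017), A (9/23/2017), D (12/13/2017), B (3/8/2018), C (7/8/2018).
E would otherwise be senior to C, so under the subordination agreement E and C exchange positions.

C, A, D, B, E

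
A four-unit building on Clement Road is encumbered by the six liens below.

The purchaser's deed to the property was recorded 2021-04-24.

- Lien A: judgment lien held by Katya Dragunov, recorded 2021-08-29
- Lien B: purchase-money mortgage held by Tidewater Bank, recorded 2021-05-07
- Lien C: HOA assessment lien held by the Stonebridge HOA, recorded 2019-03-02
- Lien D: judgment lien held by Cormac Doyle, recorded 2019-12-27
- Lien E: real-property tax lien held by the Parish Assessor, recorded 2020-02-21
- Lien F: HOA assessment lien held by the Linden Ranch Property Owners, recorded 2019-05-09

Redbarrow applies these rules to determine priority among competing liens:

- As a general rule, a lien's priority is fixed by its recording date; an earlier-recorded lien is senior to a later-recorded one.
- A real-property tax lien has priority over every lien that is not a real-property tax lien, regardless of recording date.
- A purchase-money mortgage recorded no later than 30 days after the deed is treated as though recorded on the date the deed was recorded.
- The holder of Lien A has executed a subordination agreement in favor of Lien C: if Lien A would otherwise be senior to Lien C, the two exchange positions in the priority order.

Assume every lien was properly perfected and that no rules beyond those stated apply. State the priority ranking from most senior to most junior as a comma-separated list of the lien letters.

E, C, F, D, B, A

Adjusting effective dates: B's effective date is the deed date, 2021-04-24.
As a real-property tax lien, E is senior to every other lien.
Among the remaining liens, by effective date: C (2019-03-02), F (2019-05-09), D (2019-12-27), B (2021-04-24), A (2021-08-29).
Since A is not senior to C, the subordination leaves the order unchanged.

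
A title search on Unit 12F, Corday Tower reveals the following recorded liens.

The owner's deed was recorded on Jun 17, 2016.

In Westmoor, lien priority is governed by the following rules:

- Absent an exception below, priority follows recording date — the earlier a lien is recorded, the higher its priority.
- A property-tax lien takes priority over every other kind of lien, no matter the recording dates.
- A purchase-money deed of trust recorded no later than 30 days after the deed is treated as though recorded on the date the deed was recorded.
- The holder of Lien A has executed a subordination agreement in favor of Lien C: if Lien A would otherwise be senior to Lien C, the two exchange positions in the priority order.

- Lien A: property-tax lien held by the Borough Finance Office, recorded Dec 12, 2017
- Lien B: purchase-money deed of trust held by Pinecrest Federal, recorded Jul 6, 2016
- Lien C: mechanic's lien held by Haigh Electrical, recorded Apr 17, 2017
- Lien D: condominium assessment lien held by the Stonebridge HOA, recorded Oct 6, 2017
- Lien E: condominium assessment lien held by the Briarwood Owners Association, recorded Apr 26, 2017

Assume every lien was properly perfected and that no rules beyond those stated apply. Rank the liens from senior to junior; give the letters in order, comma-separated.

Effective dates after the stated exceptions: B relates back to the deed date Jun 17, 2016.
A, as a property-tax lien, has superpriority and ranks first.
The other liens, earliest effective date first: B (Jun 17, 2016), C (Apr 17, 2017), E (Apr 26, 2017), D (Oct 6, 2017).
A would otherwise be senior to C, so under the subordination agreement A and C exchange positions.

C, B, A, E, D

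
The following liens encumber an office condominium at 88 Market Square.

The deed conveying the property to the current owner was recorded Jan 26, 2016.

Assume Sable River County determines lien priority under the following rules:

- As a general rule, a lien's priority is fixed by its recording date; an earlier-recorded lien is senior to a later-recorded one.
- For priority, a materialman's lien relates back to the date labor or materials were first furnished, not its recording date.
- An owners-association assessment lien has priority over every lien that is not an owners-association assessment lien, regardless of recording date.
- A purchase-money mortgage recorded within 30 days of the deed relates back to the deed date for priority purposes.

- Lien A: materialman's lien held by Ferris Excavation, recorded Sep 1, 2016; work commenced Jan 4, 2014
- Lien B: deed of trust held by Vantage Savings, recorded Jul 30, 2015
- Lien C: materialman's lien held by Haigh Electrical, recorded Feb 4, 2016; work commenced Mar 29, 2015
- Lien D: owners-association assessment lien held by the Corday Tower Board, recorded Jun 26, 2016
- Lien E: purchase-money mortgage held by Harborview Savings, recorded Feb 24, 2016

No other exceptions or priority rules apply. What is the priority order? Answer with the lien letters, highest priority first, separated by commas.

D, A, C, B, E

Adjusting effective dates: A's effective date is Jan 4, 2014, when work began; C is treated as recorded Mar 29, 2015, the work-commencement date; E relates back to the deed date Jan 26, 2016.
D is an owners-association assessment lien, so it outranks all other liens regardless of date.
The other liens, earliest effective date first: A (Jan 4, 2014), C (Mar 29, 2015), B (Jul 30, 2015), E (Jan 26, 2016).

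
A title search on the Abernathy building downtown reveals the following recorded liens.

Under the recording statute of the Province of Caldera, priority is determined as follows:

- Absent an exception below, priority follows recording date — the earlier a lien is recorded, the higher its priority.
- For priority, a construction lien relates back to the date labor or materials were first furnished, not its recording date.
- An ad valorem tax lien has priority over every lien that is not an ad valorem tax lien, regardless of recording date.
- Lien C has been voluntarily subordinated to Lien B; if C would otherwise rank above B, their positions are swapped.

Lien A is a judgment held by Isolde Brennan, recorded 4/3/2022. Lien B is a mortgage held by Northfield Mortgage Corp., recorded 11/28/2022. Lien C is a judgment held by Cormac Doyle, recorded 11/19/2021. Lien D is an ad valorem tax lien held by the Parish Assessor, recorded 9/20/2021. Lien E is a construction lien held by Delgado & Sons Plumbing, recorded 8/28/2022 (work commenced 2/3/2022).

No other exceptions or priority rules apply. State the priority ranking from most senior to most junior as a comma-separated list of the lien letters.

First, effective dates: E is treated as recorded 2/3/2022, the work-commencement date.
As an ad valorem tax lien, D is senior to every other lien.
Remaining liens by effective date: C (11/19/2021), E (2/3/2022), A (4/3/2022), B (11/28/2022).
C is senior to B before the subordination, so the two trade places.

D, B, E, A, C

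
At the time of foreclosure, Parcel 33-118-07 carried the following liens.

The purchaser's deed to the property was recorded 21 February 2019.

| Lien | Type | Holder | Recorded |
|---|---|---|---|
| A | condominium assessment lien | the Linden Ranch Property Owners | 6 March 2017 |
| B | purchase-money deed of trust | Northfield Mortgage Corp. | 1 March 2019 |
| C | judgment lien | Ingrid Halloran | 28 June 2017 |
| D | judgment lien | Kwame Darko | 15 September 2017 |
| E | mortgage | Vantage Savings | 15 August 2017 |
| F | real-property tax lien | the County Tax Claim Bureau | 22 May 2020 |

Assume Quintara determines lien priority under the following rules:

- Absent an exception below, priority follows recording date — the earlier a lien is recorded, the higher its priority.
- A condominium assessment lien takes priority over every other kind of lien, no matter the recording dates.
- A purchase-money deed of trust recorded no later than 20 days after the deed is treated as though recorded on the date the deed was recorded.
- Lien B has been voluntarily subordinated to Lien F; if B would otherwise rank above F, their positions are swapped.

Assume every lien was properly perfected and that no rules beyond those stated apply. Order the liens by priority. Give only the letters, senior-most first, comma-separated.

First, effective dates: B's effective date is the deed date, 21 February 2019.
As a condominium assessment lien, A is senior to every other lien.
The other liens, earliest effective date first: C (28 June 2017), E (15 August 2017), D (15 September 2017), B (21 February 2019), F (22 May 2020).
The subordination applies — B was senior to F — so B and F swap.

A, C, E, D, F, B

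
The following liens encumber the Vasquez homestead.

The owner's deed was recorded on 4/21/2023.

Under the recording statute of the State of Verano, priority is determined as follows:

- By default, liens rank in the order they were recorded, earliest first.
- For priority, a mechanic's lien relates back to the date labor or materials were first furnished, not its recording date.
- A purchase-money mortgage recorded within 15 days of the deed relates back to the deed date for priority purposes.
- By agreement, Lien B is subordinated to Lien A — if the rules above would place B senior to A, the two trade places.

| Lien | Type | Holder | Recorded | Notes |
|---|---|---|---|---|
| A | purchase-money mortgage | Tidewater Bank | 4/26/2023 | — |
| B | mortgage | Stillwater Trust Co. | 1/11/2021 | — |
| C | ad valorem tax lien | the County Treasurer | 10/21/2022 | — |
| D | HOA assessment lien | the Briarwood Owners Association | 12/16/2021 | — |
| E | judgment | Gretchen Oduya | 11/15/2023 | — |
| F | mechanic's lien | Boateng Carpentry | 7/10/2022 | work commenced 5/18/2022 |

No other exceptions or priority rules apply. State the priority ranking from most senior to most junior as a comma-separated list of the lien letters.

First, effective dates: A relates back to the deed date 4/21/2023; F is treated as recorded 5/18/2022, the work-commencement date.
By effective date: B (1/11/2021), D (12/16/2021), F (5/18/2022), C (10/21/2022), A (4/21/2023), E (11/15/2023).
Because B would otherwise rank above A, the subordination swaps them.

A, D, F, C, B, E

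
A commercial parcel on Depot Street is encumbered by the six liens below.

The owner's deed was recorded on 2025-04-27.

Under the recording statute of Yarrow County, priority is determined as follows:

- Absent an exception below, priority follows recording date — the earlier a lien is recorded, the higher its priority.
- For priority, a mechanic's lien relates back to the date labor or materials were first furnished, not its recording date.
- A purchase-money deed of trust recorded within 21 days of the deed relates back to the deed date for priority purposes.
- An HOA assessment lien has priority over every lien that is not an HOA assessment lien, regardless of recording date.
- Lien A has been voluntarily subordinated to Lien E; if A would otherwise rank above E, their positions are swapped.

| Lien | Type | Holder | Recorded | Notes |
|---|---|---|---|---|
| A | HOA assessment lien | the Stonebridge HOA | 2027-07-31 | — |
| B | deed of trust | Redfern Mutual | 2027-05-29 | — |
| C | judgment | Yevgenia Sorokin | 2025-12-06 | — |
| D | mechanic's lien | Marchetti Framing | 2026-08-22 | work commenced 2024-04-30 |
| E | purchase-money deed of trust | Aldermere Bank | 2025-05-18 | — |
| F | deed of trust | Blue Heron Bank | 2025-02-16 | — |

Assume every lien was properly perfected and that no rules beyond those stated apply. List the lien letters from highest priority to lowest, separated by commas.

E, D, F, A, C, B

First, effective dates: D is treated as recorded 2024-04-30, the work-commencement date; E's effective date is the deed date, 2025-04-27.
A is an HOA assessment lien, so it outranks all other liens regardless of date.
Among the remaining liens, by effective date: D (2024-04-30), F (2025-02-16), E (2025-04-27), C (2025-12-06), B (2027-05-29).
A would otherwise be senior to E, so under the subordination agreement A and E exchange positions.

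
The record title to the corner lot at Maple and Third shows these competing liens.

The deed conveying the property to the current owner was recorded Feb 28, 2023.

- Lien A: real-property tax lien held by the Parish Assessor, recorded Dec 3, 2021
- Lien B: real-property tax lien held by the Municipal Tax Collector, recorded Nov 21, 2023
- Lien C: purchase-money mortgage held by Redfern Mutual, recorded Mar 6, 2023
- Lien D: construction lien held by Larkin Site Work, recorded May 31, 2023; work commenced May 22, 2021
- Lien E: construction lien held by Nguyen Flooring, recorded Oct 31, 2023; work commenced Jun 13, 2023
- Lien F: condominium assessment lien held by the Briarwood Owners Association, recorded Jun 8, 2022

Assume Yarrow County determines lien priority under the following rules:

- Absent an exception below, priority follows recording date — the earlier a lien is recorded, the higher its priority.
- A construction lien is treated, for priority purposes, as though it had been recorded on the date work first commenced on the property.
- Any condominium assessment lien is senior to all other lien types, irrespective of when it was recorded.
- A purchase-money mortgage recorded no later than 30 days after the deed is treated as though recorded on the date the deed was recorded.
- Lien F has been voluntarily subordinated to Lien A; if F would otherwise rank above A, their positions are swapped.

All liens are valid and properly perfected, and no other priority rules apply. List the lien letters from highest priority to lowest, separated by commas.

A, D, F, C, E, B

Effective dates: C's effective date is the deed date, Feb 28, 2023; D relates back to May 22, 2021 (work commenced); E's effective date is Jun 13, 2023, when work began.
F is a condominium assessment lien, so it outranks all other liens regardless of date.
Among the remaining liens, by effective date: D (May 22, 2021), A (Dec 3, 2021), C (Feb 28, 2023), E (Jun 13, 2023), B (Nov 21, 2023).
F is senior to A before the subordination, so the two trade places.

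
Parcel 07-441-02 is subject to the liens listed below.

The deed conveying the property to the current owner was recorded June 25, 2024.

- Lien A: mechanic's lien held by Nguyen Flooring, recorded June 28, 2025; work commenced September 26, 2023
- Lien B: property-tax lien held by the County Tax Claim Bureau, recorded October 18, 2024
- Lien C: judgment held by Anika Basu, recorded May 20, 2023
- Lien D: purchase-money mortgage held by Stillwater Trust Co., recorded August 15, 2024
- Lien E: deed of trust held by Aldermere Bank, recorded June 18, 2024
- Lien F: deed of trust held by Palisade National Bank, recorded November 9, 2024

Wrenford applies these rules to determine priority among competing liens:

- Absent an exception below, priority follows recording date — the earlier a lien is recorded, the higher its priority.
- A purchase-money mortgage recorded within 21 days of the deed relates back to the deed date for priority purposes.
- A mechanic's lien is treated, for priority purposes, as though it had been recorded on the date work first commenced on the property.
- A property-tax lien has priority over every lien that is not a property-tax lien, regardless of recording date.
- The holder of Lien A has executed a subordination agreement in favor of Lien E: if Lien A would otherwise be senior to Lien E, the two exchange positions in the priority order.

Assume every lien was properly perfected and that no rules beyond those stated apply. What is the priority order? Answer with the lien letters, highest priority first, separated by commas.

B, C, E, A, D, F

First, effective dates: A is treated as recorded September 26, 2023, the work-commencement date; D was recorded 51 days after the deed, outside the 21-day window, so it keeps its recording date.
B is a property-tax lien and takes priority over every other lien.
Ordering the rest by effective date: C (May 20, 2023), A (September 26, 2023), E (June 18, 2024), D (August 15, 2024), F (November 9, 2024).
A is senior to E before the subordination, so the two trade places.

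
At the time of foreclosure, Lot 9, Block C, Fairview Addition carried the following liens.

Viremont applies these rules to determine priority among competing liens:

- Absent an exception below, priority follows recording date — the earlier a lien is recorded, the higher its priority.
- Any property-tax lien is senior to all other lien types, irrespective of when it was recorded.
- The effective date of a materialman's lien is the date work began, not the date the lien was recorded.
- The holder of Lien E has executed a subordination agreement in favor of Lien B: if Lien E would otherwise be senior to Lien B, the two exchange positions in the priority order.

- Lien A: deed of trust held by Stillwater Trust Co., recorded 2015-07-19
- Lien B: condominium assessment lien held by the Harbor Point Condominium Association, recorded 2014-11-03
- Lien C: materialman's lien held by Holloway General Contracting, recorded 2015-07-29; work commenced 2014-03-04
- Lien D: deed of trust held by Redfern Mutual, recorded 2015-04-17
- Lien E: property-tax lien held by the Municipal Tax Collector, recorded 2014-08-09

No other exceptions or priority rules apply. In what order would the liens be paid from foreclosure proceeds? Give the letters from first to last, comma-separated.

B, C, E, D, A

Effective dates: C relates back to 2014-03-04 (work commenced).
As a property-tax lien, E is senior to every other lien.
Among the remaining liens, by effective date: C (2014-03-04), B (2014-11-03), D (2015-04-17), A (2015-07-19).
E is senior to B before the subordination, so the two trade places.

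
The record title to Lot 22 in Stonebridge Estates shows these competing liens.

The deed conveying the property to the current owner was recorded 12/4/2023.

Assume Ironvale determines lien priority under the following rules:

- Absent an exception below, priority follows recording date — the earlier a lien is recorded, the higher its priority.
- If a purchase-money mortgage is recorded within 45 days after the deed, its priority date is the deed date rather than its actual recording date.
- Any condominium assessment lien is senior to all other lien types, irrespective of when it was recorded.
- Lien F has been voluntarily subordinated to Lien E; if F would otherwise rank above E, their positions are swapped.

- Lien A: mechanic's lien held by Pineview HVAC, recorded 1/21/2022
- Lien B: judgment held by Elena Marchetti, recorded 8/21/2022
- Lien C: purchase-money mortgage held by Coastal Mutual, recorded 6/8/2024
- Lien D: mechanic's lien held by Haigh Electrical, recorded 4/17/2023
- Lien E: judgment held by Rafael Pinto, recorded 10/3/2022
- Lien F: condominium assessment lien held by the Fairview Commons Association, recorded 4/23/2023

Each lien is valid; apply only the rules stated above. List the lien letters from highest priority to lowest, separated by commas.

Effective dates: C was recorded 187 days after the deed — beyond 45 days — so no relation-back applies.
F, as a condominium assessment lien, has superpriority and ranks first.
Remaining liens by effective date: A (1/21/2022), B (8/21/2022), E (10/3/2022), D (4/17/2023), C (6/8/2024).
F would otherwise be senior to E, so under the subordination agreement F and E exchange positions.

E, A, B, F, D, C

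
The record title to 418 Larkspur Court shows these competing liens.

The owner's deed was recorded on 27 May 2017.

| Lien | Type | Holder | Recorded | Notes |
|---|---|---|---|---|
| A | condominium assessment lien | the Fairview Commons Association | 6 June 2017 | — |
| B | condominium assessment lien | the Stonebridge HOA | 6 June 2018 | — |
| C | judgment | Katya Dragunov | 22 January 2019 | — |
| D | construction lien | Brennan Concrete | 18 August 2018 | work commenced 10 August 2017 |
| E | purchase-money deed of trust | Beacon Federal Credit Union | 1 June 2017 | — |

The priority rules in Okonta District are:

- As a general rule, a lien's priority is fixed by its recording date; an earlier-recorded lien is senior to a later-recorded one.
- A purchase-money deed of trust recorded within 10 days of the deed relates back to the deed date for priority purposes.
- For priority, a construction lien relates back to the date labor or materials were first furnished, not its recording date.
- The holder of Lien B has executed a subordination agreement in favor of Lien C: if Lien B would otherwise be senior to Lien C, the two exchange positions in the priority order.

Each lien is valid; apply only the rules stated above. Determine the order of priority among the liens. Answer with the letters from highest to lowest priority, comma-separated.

Effective dates: D's effective date is 10 August 2017, when work began; E's effective date is the deed date, 27 May 2017.
Sorted by effective date: E (27 May 2017), A (6 June 2017), D (10 August 2017), B (6 June 2018), C (22 January 2019).
B would otherwise be senior to C, so under the subordination agreement B and C exchange positions.

E, A, D, C, B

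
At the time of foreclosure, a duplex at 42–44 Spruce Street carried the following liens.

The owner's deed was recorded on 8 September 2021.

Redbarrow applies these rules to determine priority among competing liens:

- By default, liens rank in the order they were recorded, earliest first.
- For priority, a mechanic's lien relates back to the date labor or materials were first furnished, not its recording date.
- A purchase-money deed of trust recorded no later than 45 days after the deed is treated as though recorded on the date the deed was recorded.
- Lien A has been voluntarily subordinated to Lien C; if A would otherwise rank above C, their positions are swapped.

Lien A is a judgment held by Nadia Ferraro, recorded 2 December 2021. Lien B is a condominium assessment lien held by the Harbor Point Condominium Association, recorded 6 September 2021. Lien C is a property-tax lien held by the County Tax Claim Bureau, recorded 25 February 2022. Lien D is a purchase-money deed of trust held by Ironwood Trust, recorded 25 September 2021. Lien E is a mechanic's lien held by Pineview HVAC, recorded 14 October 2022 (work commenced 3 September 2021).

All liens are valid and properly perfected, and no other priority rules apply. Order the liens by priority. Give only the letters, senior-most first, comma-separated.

E, B, D, C, A

Adjusting effective dates: D's effective date is the deed date, 8 September 2021; E is treated as recorded 3 September 2021, the work-commencement date.
Sorted by effective date: E (3 September 2021), B (6 September 2021), D (8 September 2021), A (2 December 2021), C (25 February 2022).
Because A would otherwise rank above C, the subordination swaps them.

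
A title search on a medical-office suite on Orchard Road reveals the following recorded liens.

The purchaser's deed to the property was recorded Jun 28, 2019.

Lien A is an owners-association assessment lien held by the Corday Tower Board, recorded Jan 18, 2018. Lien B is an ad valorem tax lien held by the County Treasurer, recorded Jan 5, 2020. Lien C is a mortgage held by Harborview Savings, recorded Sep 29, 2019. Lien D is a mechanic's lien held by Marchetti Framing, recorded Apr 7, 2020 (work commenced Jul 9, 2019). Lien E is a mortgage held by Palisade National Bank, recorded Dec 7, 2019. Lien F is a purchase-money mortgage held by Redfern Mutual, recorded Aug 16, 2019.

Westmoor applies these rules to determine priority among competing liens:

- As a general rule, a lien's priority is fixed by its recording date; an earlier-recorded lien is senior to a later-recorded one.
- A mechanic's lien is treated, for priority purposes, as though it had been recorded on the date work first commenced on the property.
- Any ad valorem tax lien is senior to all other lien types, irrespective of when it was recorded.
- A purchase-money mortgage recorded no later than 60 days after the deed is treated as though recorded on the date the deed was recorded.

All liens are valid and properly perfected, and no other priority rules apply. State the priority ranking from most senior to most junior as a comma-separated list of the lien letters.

Effective dates: D's effective date is Jul 9, 2019, when work began; F was recorded within the 60-day window, so its effective date is the deed date Jun 28, 2019.
B is an ad valorem tax lien and takes priority over every other lien.
The other liens, earliest effective date first: A (Jan 18, 2018), F (Jun 28, 2019), D (Jul 9, 2019), C (Sep 29, 2019), E (Dec 7, 2019).

B, A, F, D, C, E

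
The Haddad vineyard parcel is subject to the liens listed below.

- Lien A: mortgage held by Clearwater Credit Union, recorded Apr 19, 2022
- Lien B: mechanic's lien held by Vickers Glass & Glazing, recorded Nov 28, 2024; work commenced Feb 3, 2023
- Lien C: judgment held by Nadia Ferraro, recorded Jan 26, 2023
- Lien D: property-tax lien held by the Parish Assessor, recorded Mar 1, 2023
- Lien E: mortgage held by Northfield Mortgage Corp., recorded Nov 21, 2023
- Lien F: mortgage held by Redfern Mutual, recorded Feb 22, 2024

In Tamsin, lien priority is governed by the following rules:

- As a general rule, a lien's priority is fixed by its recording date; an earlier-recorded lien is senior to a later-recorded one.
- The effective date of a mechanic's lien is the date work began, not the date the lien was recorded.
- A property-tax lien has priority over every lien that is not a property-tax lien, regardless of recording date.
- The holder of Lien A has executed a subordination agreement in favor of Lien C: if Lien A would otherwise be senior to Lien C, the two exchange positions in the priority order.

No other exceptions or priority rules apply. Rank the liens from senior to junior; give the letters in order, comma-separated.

Effective dates after the stated exceptions: B is treated as recorded Feb 3, 2023, the work-commencement date.
D is a property-tax lien and takes priority over every other lien.
Ordering the rest by effective date: A (Apr 19, 2022), C (Jan 26, 2023), B (Feb 3, 2023), E (Nov 21, 2023), F (Feb 22, 2024).
The subordination applies — A was senior to C — so A and C swap.

D, C, A, B, E, F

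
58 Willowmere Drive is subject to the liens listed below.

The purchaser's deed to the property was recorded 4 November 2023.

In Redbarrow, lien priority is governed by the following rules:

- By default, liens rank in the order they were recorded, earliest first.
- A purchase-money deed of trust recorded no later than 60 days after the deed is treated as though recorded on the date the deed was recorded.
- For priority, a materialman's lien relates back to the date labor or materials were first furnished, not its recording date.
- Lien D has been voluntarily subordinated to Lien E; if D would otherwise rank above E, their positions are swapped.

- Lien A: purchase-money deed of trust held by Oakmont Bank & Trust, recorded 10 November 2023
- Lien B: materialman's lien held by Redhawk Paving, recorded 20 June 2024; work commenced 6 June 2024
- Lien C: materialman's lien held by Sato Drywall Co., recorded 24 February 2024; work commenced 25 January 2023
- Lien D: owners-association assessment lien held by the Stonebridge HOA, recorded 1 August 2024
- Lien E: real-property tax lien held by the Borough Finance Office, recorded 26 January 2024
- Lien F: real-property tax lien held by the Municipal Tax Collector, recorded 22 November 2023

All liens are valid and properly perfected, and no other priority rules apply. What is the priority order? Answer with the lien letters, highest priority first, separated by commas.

First, effective dates: A's effective date is the deed date, 4 November 2023; B is treated as recorded 6 June 2024, the work-commencement date; C is treated as recorded 25 January 2023, the work-commencement date.
Sorted by effective date: C (25 January 2023), A (4 November 2023), F (22 November 2023), E (26 January 2024), B (6 June 2024), D (1 August 2024).
D already ranks below E; the subordination has no effect.

C, A, F, E, B, D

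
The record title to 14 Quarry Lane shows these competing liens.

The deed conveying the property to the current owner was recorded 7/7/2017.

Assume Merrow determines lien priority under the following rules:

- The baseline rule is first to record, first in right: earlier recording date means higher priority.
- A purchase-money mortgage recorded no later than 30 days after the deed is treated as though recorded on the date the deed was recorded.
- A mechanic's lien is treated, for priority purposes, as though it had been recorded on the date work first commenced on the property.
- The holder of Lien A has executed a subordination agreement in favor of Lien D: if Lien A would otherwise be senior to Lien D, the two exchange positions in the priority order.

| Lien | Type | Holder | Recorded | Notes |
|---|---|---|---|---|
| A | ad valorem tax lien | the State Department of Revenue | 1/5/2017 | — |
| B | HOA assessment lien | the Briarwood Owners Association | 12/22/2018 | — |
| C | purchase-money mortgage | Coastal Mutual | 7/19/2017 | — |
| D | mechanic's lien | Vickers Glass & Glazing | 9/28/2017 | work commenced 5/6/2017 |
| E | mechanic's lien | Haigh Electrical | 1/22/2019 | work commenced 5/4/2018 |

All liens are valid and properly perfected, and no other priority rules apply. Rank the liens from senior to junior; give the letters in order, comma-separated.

Effective dates: C was recorded within the 30-day window, so its effective date is the deed date 7/7/2017; D is treated as recorded 5/6/2017, the work-commencement date; E's effective date is 5/4/2018, when work began.
Sorted by effective date: A (1/5/2017), D (5/6/2017), C (7/7/2017), E (5/4/2018), B (12/22/2018).
A is senior to D before the subordination, so the two trade places.

D, A, C, E, B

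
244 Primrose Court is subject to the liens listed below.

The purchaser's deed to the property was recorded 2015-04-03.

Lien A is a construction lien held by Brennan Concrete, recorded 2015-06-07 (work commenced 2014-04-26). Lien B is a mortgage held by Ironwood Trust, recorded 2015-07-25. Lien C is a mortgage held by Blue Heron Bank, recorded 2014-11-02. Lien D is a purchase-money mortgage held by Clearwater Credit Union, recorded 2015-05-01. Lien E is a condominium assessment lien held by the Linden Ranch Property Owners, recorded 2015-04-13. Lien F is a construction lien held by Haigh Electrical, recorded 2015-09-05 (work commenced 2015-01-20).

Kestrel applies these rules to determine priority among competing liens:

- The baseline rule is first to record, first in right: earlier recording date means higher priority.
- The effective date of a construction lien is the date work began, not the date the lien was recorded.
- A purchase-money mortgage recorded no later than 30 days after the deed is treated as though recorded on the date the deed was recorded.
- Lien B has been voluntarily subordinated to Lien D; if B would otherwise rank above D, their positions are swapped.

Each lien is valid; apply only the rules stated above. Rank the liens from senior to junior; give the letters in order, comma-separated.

A, C, F, D, E, B

First, effective dates: A is treated as recorded 2014-04-26, the work-commencement date; D was recorded within the 30-day window, so its effective date is the deed date 2015-04-03; F relates back to 2015-01-20 (work commenced).
Sorted by effective date: A (2014-04-26), C (2014-11-02), F (2015-01-20), D (2015-04-03), E (2015-04-13), B (2015-07-25).
B is already junior to D, so the subordination agreement changes nothing.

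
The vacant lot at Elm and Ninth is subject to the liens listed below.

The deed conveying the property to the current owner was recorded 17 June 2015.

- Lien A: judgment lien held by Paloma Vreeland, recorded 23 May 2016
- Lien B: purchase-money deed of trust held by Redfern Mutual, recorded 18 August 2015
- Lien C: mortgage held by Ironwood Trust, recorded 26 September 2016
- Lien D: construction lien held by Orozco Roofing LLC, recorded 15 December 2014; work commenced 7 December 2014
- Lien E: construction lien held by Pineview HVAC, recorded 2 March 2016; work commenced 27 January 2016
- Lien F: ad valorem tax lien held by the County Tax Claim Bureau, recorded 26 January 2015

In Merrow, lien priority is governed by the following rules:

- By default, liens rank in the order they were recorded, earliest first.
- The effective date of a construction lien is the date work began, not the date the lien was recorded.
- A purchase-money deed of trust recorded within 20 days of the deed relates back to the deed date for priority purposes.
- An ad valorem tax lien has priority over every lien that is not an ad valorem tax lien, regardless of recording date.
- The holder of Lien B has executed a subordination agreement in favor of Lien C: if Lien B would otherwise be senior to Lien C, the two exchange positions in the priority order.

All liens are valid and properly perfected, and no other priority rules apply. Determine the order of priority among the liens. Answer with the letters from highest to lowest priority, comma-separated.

F, D, C, E, A, B

First, effective dates: B missed the 20-day window (62 days after the deed), so its recording date stands; D relates back to 7 December 2014 (work commenced); E is treated as recorded 27 January 2016, the work-commencement date.
As an ad valorem tax lien, F is senior to every other lien.
Ordering the rest by effective date: D (7 December 2014), B (18 August 2015), E (27 January 2016), A (23 May 2016), C (26 September 2016).
B is senior to C before the subordination, so the two trade places.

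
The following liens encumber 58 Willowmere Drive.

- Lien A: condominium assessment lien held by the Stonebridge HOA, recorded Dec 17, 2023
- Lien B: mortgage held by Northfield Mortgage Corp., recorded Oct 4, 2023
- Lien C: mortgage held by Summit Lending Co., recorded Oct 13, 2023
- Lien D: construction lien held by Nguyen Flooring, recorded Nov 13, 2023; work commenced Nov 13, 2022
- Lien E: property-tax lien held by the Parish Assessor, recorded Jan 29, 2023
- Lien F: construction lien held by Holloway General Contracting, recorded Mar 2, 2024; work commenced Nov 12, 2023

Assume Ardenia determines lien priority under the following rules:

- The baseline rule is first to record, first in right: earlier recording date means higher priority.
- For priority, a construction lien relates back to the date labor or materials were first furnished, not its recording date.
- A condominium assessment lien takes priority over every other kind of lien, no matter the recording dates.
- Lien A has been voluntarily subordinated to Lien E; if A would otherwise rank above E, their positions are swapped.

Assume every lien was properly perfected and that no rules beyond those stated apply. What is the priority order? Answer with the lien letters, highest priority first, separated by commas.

First, effective dates: D relates back to Nov 13, 2022 (work commenced); F is treated as recorded Nov 12, 2023, the work-commencement date.
A is a condominium assessment lien and takes priority over every other lien.
The other liens, earliest effective date first: D (Nov 13, 2022), E (Jan 29, 2023), B (Oct 4, 2023), C (Oct 13, 2023), F (Nov 12, 2023).
A would otherwise be senior to E, so under the subordination agreement A and E exchange positions.

E, D, A, B, C, F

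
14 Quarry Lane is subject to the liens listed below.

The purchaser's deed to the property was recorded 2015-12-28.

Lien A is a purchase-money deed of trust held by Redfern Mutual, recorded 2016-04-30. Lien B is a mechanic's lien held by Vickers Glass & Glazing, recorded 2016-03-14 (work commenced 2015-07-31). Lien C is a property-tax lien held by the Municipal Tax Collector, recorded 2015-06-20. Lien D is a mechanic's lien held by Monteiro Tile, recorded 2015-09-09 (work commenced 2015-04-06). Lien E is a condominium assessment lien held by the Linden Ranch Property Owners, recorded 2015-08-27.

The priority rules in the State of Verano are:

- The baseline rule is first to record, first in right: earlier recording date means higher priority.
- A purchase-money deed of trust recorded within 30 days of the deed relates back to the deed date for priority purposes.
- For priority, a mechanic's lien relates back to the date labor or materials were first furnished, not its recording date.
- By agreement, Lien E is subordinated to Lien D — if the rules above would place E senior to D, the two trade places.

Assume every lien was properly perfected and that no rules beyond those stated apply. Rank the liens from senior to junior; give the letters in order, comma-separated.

Adjusting effective dates: A missed the 30-day window (124 days after the deed), so its recording date stands; B's effective date is 2015-07-31, when work began; D's effective date is 2015-04-06, when work began.
Ordering by effective date: D (2015-04-06), C (2015-06-20), B (2015-07-31), E (2015-08-27), A (2016-04-30).
E already ranks below D; the subordination has no effect.

D, C, B, E, A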